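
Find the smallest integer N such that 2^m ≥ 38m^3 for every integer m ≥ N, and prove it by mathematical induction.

N = 18

At m = 17: 131072 < 186694, so the inequality fails and N ≥ 18. We prove 2^m ≥ 38m^3 for all m ≥ 18.
Base case (m = 18): 2^m = 262144 and 38m^3 = 221616, so 262144 ≥ 221616.
For the inductive step, assume it holds for an arbitrary i ≥ 18, so 2^i ≥ 38i^3.
Then 2^(i + 1) = 2·(2^i) ≥ 2·(38i^3).
Also, for i ≥ 18 we have 2·(38i^3) ≥ 38(i+1)^3, since 2 ≥ (1 + 1/i)^3 for all i ≥ 18.
Combining, 2^(i + 1) ≥ 38(i+1)^3.
By the principle of mathematical induction, the result holds for all m ≥ 18.
Hence the smallest such N is 18.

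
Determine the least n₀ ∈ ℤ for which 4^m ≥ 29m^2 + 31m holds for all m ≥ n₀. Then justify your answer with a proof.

n₀ = 5

At m = 4: 256 < 588, so the inequality fails and n₀ ≥ 5. We prove 4^m ≥ 29m^2 + 31m for all m ≥ 5.
Base case (m = 5): 4^m = 1024 and 29m^2 + 31m = 880, so 1024 ≥ 880.
For the inductive step, assume it holds for an arbitrary k ≥ 5, so 4^k ≥ 29k^2 + 31k.
Then 4^(k + 1) = 4·(4^k) ≥ 4·(29k^2 + 31k).
Also, for k ≥ 5 we have 4·(29k^2 + 31k) ≥ 29(k+1)^2 + 31(k+1), since 4·(29k^2 + 31k) − (29(k+1)^2 + 31(k+1)) = 87k^2 + 35k - 60, which is nonnegative for all k ≥ 5.
Combining, 4^(k + 1) ≥ 29(k+1)^2 + 31(k+1).
Hence, by induction on m, the claim holds for every m ≥ 5.
Hence the smallest such n₀ is 5.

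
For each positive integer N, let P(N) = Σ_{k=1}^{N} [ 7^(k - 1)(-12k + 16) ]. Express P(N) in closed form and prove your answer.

We claim P(N) = 7^N(-2N + 3) - 3 for all N ≥ 1.
For the base case N = 1: P(1) = 4, and the closed form gives 4. They agree.
For the inductive step, assume it holds for an arbitrary k ≥ 1, so P(k) = 7^k(-2k + 3) - 3.
Then P(k+1) = P(k) + (7^k(-12k + 4)) = (7^k(-2k + 3) - 3) + (7^k(-12k + 4)).
Simplifying, P(k+1) = -14·7^k·k + 7·7^k - 3 = 7^(k+1)(-2(k+1) + 3) - 3,
which is the closed form with N = k+1.
Hence, by induction on N, the claim holds for every N ≥ 1.

P(N) = 7^N(-2N + 3) - 3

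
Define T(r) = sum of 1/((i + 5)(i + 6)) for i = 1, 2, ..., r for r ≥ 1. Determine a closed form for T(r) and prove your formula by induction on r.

We claim T(r) = r/(6(r + 6)) for all r ≥ 1.
Base case (r = 1): T(1) = 1/42, and the closed form gives 1/42. They agree.
Inductive step: suppose the statement holds for some i ≥ 1, so T(i) = i/(6(i + 6)).
Then T(i+1) = T(i) + (1/((i + 6)(i + 7))) = (i/(6(i + 6))) + (1/((i + 6)(i + 7))).
Simplifying, T(i+1) = (i + 1)/(6(i + 7)) = (i+1)/(6((i+1) + 6)),
which is the closed form with r = i+1.
This completes the induction.

T(r) = r/(6(r + 6))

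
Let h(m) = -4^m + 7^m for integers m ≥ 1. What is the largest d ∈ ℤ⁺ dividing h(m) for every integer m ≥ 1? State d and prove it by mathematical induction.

d = 3

Computing the first values: h(1) = 3 and h(2) = 33; gcd(3, 33) = 3, so d ≤ 3.
We prove 3 | -4^m + 7^m for all m ≥ 1 by induction on m.
Base step (m = 1): h(1) = 3 = 3·(1), so 3 | h(1).
Inductive step: suppose the statement holds for some j ≥ 1, i.e. 3 | h(j). Then
7^{j+1} − 4^{j+1} = 7·7^j − 4·4^j = 7·(7^j − 4^j) + (3)·4^j. The first term is divisible by 3 by the inductive hypothesis, and the second term (3)·4^j is divisible by 3 since 3 | 3. Hence 3 | h(j+1).
Hence, by induction on m, the claim holds for every m ≥ 1.
Therefore the largest such d is 3.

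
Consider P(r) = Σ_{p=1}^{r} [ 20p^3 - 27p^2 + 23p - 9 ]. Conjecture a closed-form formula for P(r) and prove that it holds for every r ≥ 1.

P(r) = r(5r^3 + r^2 + 3r - 2)

We claim P(r) = r(5r^3 + r^2 + 3r - 2) for all r ≥ 1.
When r = 1: P(1) = 7, and the closed form gives 7. They agree.
Inductive step: assume the claim holds for r = p, so P(p) = p(5p^3 + p^2 + 3p - 2).
Then P(p+1) = P(p) + (20p^3 + 33p^2 + 29p + 7) = (p(5p^3 + p^2 + 3p - 2)) + (20p^3 + 33p^2 + 29p + 7).
Simplifying, P(p+1) = (p + 1)(5p^3 + 16p^2 + 20p + 7) = (p+1)(5(p+1)^3 + (p+1)^2 + 3(p+1) - 2),
which is the closed form with r = p+1.
Hence, by induction on r, the claim holds for every r ≥ 1.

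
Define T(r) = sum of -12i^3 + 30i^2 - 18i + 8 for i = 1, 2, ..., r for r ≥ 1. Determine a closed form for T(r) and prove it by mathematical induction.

T(r) = -r(3r^3 - 4r^2 - 3r - 4)

We claim T(r) = -r(3r^3 - 4r^2 - 3r - 4) for all r ≥ 1.
Base step (r = 1): T(1) = 8, and the closed form gives 8. They agree.
Inductive step: assume the claim holds for r = i, so T(i) = i(-3i^3 + 4i^2 + 3i + 4).
Then T(i+1) = T(i) + (-12i^3 - 6i^2 + 6i + 8) = (i(-3i^3 + 4i^2 + 3i + 4)) + (-12i^3 - 6i^2 + 6i + 8).
Simplifying, T(i+1) = -(i + 1)(3i^3 + 5i^2 - 2i - 8) = -(i+1)(3(i+1)^3 - 4(i+1)^2 - 3(i+1) - 4),
which is the closed form with r = i+1.
By the principle of mathematical induction, the result holds for all r ≥ 1.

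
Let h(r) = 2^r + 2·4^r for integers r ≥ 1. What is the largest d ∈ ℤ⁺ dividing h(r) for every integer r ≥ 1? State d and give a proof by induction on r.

d = 2

Computing the first values: h(1) = 10 and h(2) = 36; gcd(10, 36) = 2, so d ≤ 2.
We prove 2 | 2^r + 2·4^r for all r ≥ 1 by induction on r.
Base case (r = 1): h(1) = 10 = 2·(5), so 2 | h(1).
Inductive step: suppose the statement holds for some j ≥ 1, i.e. 2 | h(j). Then
h(j+1) − 4·h(j) = (2^(j+1) + 2·4^(j+1)) − 4·(2^j + 2·4^j) = (1)·2^j·(2 − 4) = (-2)·2^j. Since 2 | h(j) by the inductive hypothesis, 2 | 4·h(j); and 2 | -2 since -2 = 2·-1. Therefore 2 | h(j+1).
By induction, the statement is established for all r ≥ 1.
Therefore the largest such d is 2.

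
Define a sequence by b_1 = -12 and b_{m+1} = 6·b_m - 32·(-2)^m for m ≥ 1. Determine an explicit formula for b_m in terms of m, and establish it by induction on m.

b_m = (-2)^(m + 2) - 4·6^(m - 1)

Computing the first terms: b_1 = -12, b_2 = -8, b_3 = -176. This suggests b_m = (-2)^(m + 2) - 4·6^(m - 1).
Base step (m = 1): the formula gives -12 = -12 = b_1.
Suppose the result is true for m = p, so b_p = (-2)^(p + 2) - 4·6^(p - 1).
Then b_{p+1} = 6·b_p - 32·(-2)^p = 6·((-2)^(p + 2) - 4·6^(p - 1)) - 32·(-2)^p = (-2)^(p + 3) - 4·6^p = (-2)^((p+1) + 2) - 4·6^((p+1) - 1),
which is the claimed formula at m = p+1.
By induction, the statement is established for all m ≥ 1.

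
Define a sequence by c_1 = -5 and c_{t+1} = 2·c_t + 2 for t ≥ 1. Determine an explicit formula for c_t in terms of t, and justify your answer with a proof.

Computing the first terms: c_1 = -5, c_2 = -8, c_3 = -14. This suggests c_t = -3·2^(t - 1) - 2.
Base case (t = 1): the formula gives -5 = -5 = c_1.
Suppose the result is true for t = m, so c_m = -3·2^(m - 1) - 2.
Then c_{m+1} = 2·c_m + 2 = 2·(-3·2^(m - 1) - 2) + 2 = -3·2^m - 2 = -3·2^((m+1) - 1) - 2,
which is the claimed formula at t = m+1.
This completes the induction.

c_t = -3·2^(t - 1) - 2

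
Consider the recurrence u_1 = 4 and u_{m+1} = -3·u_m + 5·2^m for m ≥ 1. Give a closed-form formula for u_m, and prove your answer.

Computing the first terms: u_1 = 4, u_2 = -2, u_3 = 26. This suggests u_m = 2(-3)^(m - 1) + 2^m.
For the base case m = 1: the formula gives 4 = 4 = u_1.
Suppose the result is true for m = p, so u_p = 2(-3)^(p - 1) + 2^p.
Then u_{p+1} = -3·u_p + 5·2^p = -3·(2(-3)^(p - 1) + 2^p) + 5·2^p = 2(-3)^p + 2^(p + 1) = 2(-3)^((p+1) - 1) + 2^(p+1),
which is the claimed formula at m = p+1.
Hence, by induction on m, the claim holds for every m ≥ 1.

u_m = 2(-3)^(m - 1) + 2^m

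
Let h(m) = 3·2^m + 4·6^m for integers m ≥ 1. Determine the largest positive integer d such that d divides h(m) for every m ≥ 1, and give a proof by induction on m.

Computing the first values: h(1) = 30 and h(2) = 156; gcd(30, 156) = 6, so d ≤ 6.
We prove 6 | 3·2^m + 4·6^m for all m ≥ 1 by induction on m.
Base step (m = 1): h(1) = 30 = 6·(5), so 6 | h(1).
Inductive step: suppose the statement holds for some j ≥ 1, i.e. 6 | h(j). Then
h(j+1) − 6·h(j) = (3·2^(j+1) + 4·6^(j+1)) − 6·(3·2^j + 4·6^j) = (3)·2^j·(2 − 6) = (-12)·2^j. Since 6 | h(j) by the inductive hypothesis, 6 | 6·h(j); and 6 | -12 since -12 = 6·-2. Therefore 6 | h(j+1).
This completes the induction.
Therefore the largest such d is 6.

d = 6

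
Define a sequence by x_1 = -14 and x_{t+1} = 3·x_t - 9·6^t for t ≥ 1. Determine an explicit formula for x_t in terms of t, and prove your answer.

Computing the first terms: x_1 = -14, x_2 = -96, x_3 = -612. This suggests x_t = 4·3^(t - 1) - 3·6^t.
When t = 1: the formula gives -14 = -14 = x_1.
Inductive step: suppose the statement holds for some k ≥ 1, so x_k = 4·3^(k - 1) - 3·6^k.
Then x_{k+1} = 3·x_k - 9·6^k = 3·(4·3^(k - 1) - 3·6^k) - 9·6^k = 4·3^k - 3·6^(k + 1) = 4·3^((k+1) - 1) - 3·6^(k+1),
which is the claimed formula at t = k+1.
By the principle of mathematical induction, the result holds for all t ≥ 1.

x_t = 4·3^(t - 1) - 3·6^t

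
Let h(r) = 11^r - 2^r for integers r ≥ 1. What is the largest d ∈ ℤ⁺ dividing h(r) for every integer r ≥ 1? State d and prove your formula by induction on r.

Computing the first values: h(1) = 9 and h(2) = 117; gcd(9, 117) = 9, so d ≤ 9.
We prove 9 | 11^r - 2^r for all r ≥ 1 by induction on r.
When r = 1: h(1) = 9 = 9·(1), so 9 | h(1).
Suppose the result is true for r = i, i.e. 9 | h(i). Then
11^{i+1} − 2^{i+1} = 11·11^i − 2·2^i = 11·(11^i − 2^i) + (9)·2^i. The first term is divisible by 9 by the inductive hypothesis, and the second term (9)·2^i is divisible by 9 since 9 | 9. Hence 9 | h(i+1).
By induction, the statement is established for all r ≥ 1.
Therefore the largest such d is 9.

d = 9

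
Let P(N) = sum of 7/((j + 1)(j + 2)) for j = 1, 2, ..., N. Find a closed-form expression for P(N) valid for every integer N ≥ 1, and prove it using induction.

We claim P(N) = 7N/(2(N + 2)) for all N ≥ 1.
Base case (N = 1): P(1) = 7/6, and the closed form gives 7/6. They agree.
Inductive step: assume the claim holds for N = j, so P(j) = 7j/(2(j + 2)).
Then P(j+1) = P(j) + (7/((j + 2)(j + 3))) = (7j/(2(j + 2))) + (7/((j + 2)(j + 3))).
Simplifying, P(j+1) = 7(j + 1)/(2(j + 3)) = 7(j+1)/(2((j+1) + 2)),
which is the closed form with N = j+1.
This completes the induction.

P(N) = 7N/(2(N + 2))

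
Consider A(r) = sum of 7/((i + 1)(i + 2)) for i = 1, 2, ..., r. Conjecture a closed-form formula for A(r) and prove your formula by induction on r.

A(r) = 7r/(2(r + 2))

We claim A(r) = 7r/(2(r + 2)) for all r ≥ 1.
Base case (r = 1): A(1) = 7/6, and the closed form gives 7/6. They agree.
For the inductive step, assume it holds for an arbitrary i ≥ 1, so A(i) = 7i/(2(i + 2)).
Then A(i+1) = A(i) + (7/((i + 2)(i + 3))) = (7i/(2(i + 2))) + (7/((i + 2)(i + 3))).
Simplifying, A(i+1) = 7(i + 1)/(2(i + 3)) = 7(i+1)/(2((i+1) + 2)),
which is the closed form with r = i+1.
This completes the induction.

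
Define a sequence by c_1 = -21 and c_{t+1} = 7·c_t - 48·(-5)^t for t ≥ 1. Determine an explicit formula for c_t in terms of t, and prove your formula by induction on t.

Computing the first terms: c_1 = -21, c_2 = 93, c_3 = -549. This suggests c_t = 4(-5)^t - 7^(t - 1).
Base case (t = 1): the formula gives -21 = -21 = c_1.
Inductive step: suppose the statement holds for some j ≥ 1, so c_j = 4(-5)^j - 7^(j - 1).
Then c_{j+1} = 7·c_j - 48·(-5)^j = 7·(4(-5)^j - 7^(j - 1)) - 48·(-5)^j = 4(-5)^(j + 1) - 7^j = 4(-5)^(j+1) - 7^((j+1) - 1),
which is the claimed formula at t = j+1.
This completes the induction.

c_t = 4(-5)^t - 7^(t - 1)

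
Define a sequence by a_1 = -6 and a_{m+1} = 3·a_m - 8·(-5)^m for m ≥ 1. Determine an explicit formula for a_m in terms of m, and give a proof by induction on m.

a_m = (-5)^m - 3^(m - 1)

Computing the first terms: a_1 = -6, a_2 = 22, a_3 = -134. This suggests a_m = (-5)^m - 3^(m - 1).
Base step (m = 1): the formula gives -6 = -6 = a_1.
Inductive step: assume the claim holds for m = i, so a_i = (-5)^i - 3^(i - 1).
Then a_{i+1} = 3·a_i - 8·(-5)^i = 3·((-5)^i - 3^(i - 1)) - 8·(-5)^i = (-5)^(i + 1) - 3^i = (-5)^(i+1) - 3^((i+1) - 1),
which is the claimed formula at m = i+1.
This completes the induction.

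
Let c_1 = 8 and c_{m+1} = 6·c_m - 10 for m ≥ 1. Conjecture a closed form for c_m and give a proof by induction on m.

c_m = 6^m + 2

Computing the first terms: c_1 = 8, c_2 = 38, c_3 = 218. This suggests c_m = 6^m + 2.
Base step (m = 1): the formula gives 8 = 8 = c_1.
Inductive step: suppose the statement holds for some k ≥ 1, so c_k = 6^k + 2.
Then c_{k+1} = 6·c_k - 10 = 6·(6^k + 2) - 10 = 6^(k + 1) + 2,
which is the claimed formula at m = k+1.
By induction, the statement is established for all m ≥ 1.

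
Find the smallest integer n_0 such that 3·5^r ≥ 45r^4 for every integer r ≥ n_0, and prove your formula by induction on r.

At r = 6: 46875 < 58320, so the inequality fails and n_0 ≥ 7. We prove 3·5^r ≥ 45r^4 for all r ≥ 7.
Base step (r = 7): 3·5^r = 234375 and 45r^4 = 108045, so 234375 ≥ 108045.
For the inductive step, assume it holds for an arbitrary k ≥ 7, so 3·5^k ≥ 45k^4.
Then 3·5^(k + 1) = 5·(3·5^k) ≥ 5·(45k^4).
Also, for k ≥ 7 we have 5·(45k^4) ≥ 45(k+1)^4, since 5 ≥ (1 + 1/k)^4 for all k ≥ 7.
Combining, 3·5^(k + 1) ≥ 45(k+1)^4.
This completes the induction.
Hence the smallest such n_0 is 7.

n_0 = 7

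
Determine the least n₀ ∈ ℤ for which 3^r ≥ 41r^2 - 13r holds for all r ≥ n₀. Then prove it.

n₀ = 7

At r = 6: 729 < 1398, so the inequality fails and n₀ ≥ 7. We prove 3^r ≥ 41r^2 - 13r for all r ≥ 7.
For the base case r = 7: 3^r = 2187 and 41r^2 - 13r = 1918, so 2187 ≥ 1918.
Inductive step: suppose the statement holds for some j ≥ 7, so 3^j ≥ 41j^2 - 13j.
Then 3^(j + 1) = 3·(3^j) ≥ 3·(41j^2 - 13j).
Also, for j ≥ 7 we have 3·(41j^2 - 13j) ≥ 41(j+1)^2 - 13(j+1), since 3·(41j^2 - 13j) − (41(j+1)^2 - 13(j+1)) = 82j^2 - 108j - 28, which is nonnegative for all j ≥ 7.
Combining, 3^(j + 1) ≥ 41(j+1)^2 - 13(j+1).
By the principle of mathematical induction, the result holds for all r ≥ 7.
Hence the smallest such n₀ is 7.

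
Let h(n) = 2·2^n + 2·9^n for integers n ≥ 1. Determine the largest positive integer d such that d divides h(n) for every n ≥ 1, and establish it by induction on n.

Computing the first values: h(1) = 22 and h(2) = 170; gcd(22, 170) = 2, so d ≤ 2.
We prove 2 | 2·2^n + 2·9^n for all n ≥ 1 by induction on n.
Base step (n = 1): h(1) = 22 = 2·(11), so 2 | h(1).
Inductive step: suppose the statement holds for some k ≥ 1, i.e. 2 | h(k). Then
h(k+1) − 9·h(k) = (2·2^(k+1) + 2·9^(k+1)) − 9·(2·2^k + 2·9^k) = (2)·2^k·(2 − 9) = (-14)·2^k. Since 2 | h(k) by the inductive hypothesis, 2 | 9·h(k); and 2 | -14 since -14 = 2·-7. Therefore 2 | h(k+1).
Hence, by induction on n, the claim holds for every n ≥ 1.
Therefore the largest such d is 2.

d = 2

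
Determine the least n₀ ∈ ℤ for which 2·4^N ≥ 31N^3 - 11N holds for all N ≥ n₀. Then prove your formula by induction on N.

At N = 5: 2048 < 3820, so the inequality fails and n₀ ≥ 6. We prove 2·4^N ≥ 31N^3 - 11N for all N ≥ 6.
When N = 6: 2·4^N = 8192 and 31N^3 - 11N = 6630, so 8192 ≥ 6630.
Suppose the result is true for N = k, so 2·4^k ≥ 31k^3 - 11k.
Then 2·4^(k + 1) = 4·(2·4^k) ≥ 4·(31k^3 - 11k).
Also, for k ≥ 6 we have 4·(31k^3 - 11k) ≥ 31(k+1)^3 - 11(k+1), since 4·(31k^3 - 11k) − (31(k+1)^3 - 11(k+1)) = 93k^3 - 93k^2 - 126k - 20, which is nonnegative for all k ≥ 6.
Combining, 2·4^(k + 1) ≥ 31(k+1)^3 - 11(k+1).
By induction, the statement is established for all N ≥ 6.
Hence the smallest such n₀ is 6.

n₀ = 6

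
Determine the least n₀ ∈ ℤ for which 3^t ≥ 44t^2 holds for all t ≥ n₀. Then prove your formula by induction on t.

At t = 6: 729 < 1584, so the inequality fails and n₀ ≥ 7. We prove 3^t ≥ 44t^2 for all t ≥ 7.
Base step (t = 7): 3^t = 2187 and 44t^2 = 2156, so 2187 ≥ 2156.
Inductive step: assume the claim holds for t = k, so 3^k ≥ 44k^2.
Then 3^(k + 1) = 3·(3^k) ≥ 3·(44k^2).
Also, for k ≥ 7 we have 3·(44k^2) ≥ 44(k+1)^2, since 3 ≥ (1 + 1/k)^2 for all k ≥ 7.
Combining, 3^(k + 1) ≥ 44(k+1)^2.
By the principle of mathematical induction, the result holds for all t ≥ 7.
Hence the smallest such n₀ is 7.

n₀ = 7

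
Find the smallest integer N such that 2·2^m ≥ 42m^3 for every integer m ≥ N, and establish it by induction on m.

N = 17

At m = 16: 131072 < 172032, so the inequality fails and N ≥ 17. We prove 2·2^m ≥ 42m^3 for all m ≥ 17.
Base step (m = 17): 2·2^m = 262144 and 42m^3 = 206346, so 262144 ≥ 206346.
For the inductive step, assume it holds for an arbitrary p ≥ 17, so 2·2^p ≥ 42p^3.
Then 2·2^(p + 1) = 2·(2·2^p) ≥ 2·(42p^3).
Also, for p ≥ 17 we have 2·(42p^3) ≥ 42(p+1)^3, since 2 ≥ (1 + 1/p)^3 for all p ≥ 17.
Combining, 2·2^(p + 1) ≥ 42(p+1)^3.
This completes the induction.
Hence the smallest such N is 17.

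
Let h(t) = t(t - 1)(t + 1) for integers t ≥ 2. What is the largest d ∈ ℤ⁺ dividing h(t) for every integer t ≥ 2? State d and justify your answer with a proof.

Computing the first values: h(2) = 6 and h(3) = 24; gcd(6, 24) = 6, so d ≤ 6.
We prove 6 | t(t - 1)(t + 1) for all t ≥ 2 by induction on t.
When t = 2: h(2) = 6 = 6·(1), so 6 | h(2).
For the inductive step, assume it holds for an arbitrary m ≥ 2, i.e. 6 | h(m). Then
h(m+1) − h(m) = m·(m+1)·(m+2) − (m-1)·m·(m+1) = m·(m+1)·[(m+2) − (m-1)] = 3·m·(m+1). The product of 2 consecutive integers is divisible by (2)! = 2, so h(m+1) − h(m) is divisible by 3·2 = 6. By the inductive hypothesis 6 | h(m), hence 6 | h(m+1).
By induction, the statement is established for all t ≥ 2.
Therefore the largest such d is 6.

d = 6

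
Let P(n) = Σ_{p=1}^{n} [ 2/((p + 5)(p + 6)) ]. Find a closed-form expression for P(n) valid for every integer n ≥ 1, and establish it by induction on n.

P(n) = n/(3(n + 6))

We claim P(n) = n/(3(n + 6)) for all n ≥ 1.
Base case (n = 1): P(1) = 1/21, and the closed form gives 1/21. They agree.
For the inductive step, assume it holds for an arbitrary p ≥ 1, so P(p) = p/(3(p + 6)).
Then P(p+1) = P(p) + (2/((p + 6)(p + 7))) = (p/(3(p + 6))) + (2/((p + 6)(p + 7))).
Simplifying, P(p+1) = (p + 1)/(3(p + 7)) = (p+1)/(3((p+1) + 6)),
which is the closed form with n = p+1.
This completes the induction.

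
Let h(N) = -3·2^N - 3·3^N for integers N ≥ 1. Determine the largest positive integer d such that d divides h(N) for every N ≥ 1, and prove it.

d = 3

Computing the first values: h(1) = -15 and h(2) = -39; gcd(-15, -39) = 3, so d ≤ 3.
We prove 3 | -3·2^N - 3·3^N for all N ≥ 1 by induction on N.
Base step (N = 1): h(1) = -15 = 3·(-5), so 3 | h(1).
Inductive step: assume the claim holds for N = k, i.e. 3 | h(k). Then
h(k+1) − 3·h(k) = (-3·2^(k+1) - 3·3^(k+1)) − 3·(-3·2^k - 3·3^k) = (-3)·2^k·(2 − 3) = (3)·2^k. Since 3 | h(k) by the inductive hypothesis, 3 | 3·h(k); and 3 | 3 since 3 = 3·1. Therefore 3 | h(k+1).
By induction, the statement is established for all N ≥ 1.
Therefore the largest such d is 3.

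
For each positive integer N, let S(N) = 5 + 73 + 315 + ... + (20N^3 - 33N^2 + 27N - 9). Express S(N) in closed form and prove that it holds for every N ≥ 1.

We claim S(N) = N(5N^3 - N^2 + 2N - 1) for all N ≥ 1.
When N = 1: S(1) = 5, and the closed form gives 5. They agree.
For the inductive step, assume it holds for an arbitrary m ≥ 1, so S(m) = m(5m^3 - m^2 + 2m - 1).
Then S(m+1) = S(m) + (20m^3 + 27m^2 + 21m + 5) = (m(5m^3 - m^2 + 2m - 1)) + (20m^3 + 27m^2 + 21m + 5).
Simplifying, S(m+1) = (m + 1)(5m^3 + 14m^2 + 15m + 5) = (m+1)(5(m+1)^3 - (m+1)^2 + 2(m+1) - 1),
which is the closed form with N = m+1.
This completes the induction.

S(N) = N(5N^3 - N^2 + 2N - 1)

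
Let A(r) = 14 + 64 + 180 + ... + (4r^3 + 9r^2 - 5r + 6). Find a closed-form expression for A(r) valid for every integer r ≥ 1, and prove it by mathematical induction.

A(r) = r(r^3 + 5r^2 + 3r + 5)

We claim A(r) = r(r^3 + 5r^2 + 3r + 5) for all r ≥ 1.
Base step (r = 1): A(1) = 14, and the closed form gives 14. They agree.
Suppose the result is true for r = m, so A(m) = m(m^3 + 5m^2 + 3m + 5).
Then A(m+1) = A(m) + (4m^3 + 21m^2 + 25m + 14) = (m(m^3 + 5m^2 + 3m + 5)) + (4m^3 + 21m^2 + 25m + 14).
Simplifying, A(m+1) = (m + 1)(m^3 + 8m^2 + 16m + 14) = (m+1)((m+1)^3 + 5(m+1)^2 + 3(m+1) + 5),
which is the closed form with r = m+1.
This completes the induction.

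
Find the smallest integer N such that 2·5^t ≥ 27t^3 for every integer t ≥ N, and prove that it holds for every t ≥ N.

N = 5

At t = 4: 1250 < 1728, so the inequality fails and N ≥ 5. We prove 2·5^t ≥ 27t^3 for all t ≥ 5.
Base case (t = 5): 2·5^t = 6250 and 27t^3 = 3375, so 6250 ≥ 3375.
Inductive step: suppose the statement holds for some m ≥ 5, so 2·5^m ≥ 27m^3.
Then 2·5^(m + 1) = 5·(2·5^m) ≥ 5·(27m^3).
Also, for m ≥ 5 we have 5·(27m^3) ≥ 27(m+1)^3, since 5 ≥ (1 + 1/m)^3 for all m ≥ 5.
Combining, 2·5^(m + 1) ≥ 27(m+1)^3.
By induction, the statement is established for all t ≥ 5.
Hence the smallest such N is 5.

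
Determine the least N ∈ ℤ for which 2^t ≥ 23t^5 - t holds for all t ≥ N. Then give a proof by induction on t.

At t = 28: 268435456 < 395838436, so the inequality fails and N ≥ 29. We prove 2^t ≥ 23t^5 - t for all t ≥ 29.
When t = 29: 2^t = 536870912 and 23t^5 - t = 471756398, so 536870912 ≥ 471756398.
Inductive step: suppose the statement holds for some j ≥ 29, so 2^j ≥ 23j^5 - j.
Then 2^(j + 1) = 2·(2^j) ≥ 2·(23j^5 - j).
Also, for j ≥ 29 we have 2·(23j^5 - j) ≥ 23(j+1)^5 - (j+1), since 2·(23j^5 - j) − (23(j+1)^5 - (j+1)) = 23j^5 - 115j^4 - 230j^3 - 230j^2 - 116j - 22, which is nonnegative for all j ≥ 29.
Combining, 2^(j + 1) ≥ 23(j+1)^5 - (j+1).
Hence, by induction on t, the claim holds for every t ≥ 29.
Hence the smallest such N is 29.

N = 29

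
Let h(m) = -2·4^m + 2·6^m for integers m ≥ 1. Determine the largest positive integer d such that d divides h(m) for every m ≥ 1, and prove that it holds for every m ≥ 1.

Computing the first values: h(1) = 4 and h(2) = 40; gcd(4, 40) = 4, so d ≤ 4.
We prove 4 | -2·4^m + 2·6^m for all m ≥ 1 by induction on m.
Base step (m = 1): h(1) = 4 = 4·(1), so 4 | h(1).
Inductive step: suppose the statement holds for some k ≥ 1, i.e. 4 | h(k). Then
h(k+1) − 6·h(k) = (-2·4^(k+1) + 2·6^(k+1)) − 6·(-2·4^k + 2·6^k) = (-2)·4^k·(4 − 6) = (4)·4^k. Since 4 | h(k) by the inductive hypothesis, 4 | 6·h(k); and 4 | 4 since 4 = 4·1. Therefore 4 | h(k+1).
Hence, by induction on m, the claim holds for every m ≥ 1.
Therefore the largest such d is 4.

d = 4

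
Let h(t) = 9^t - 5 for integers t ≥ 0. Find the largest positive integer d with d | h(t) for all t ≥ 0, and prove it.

d = 4

Computing the first values: h(0) = -4 and h(1) = 4; gcd(-4, 4) = 4, so d ≤ 4.
We prove 4 | 9^t - 5 for all t ≥ 0 by induction on t.
When t = 0: h(0) = -4 = 4·(-1), so 4 | h(0).
For the inductive step, assume it holds for an arbitrary k ≥ 0, i.e. 4 | h(k). Then
h(k+1) = 9^(k+1) - 5 = 9·(9^k - 5) + 40 = 9·h(k) + 40. The first term is divisible by 4 by the inductive hypothesis, and 40 is divisible by 4. Hence 4 | h(k+1).
By induction, the statement is established for all t ≥ 0.
Therefore the largest such d is 4.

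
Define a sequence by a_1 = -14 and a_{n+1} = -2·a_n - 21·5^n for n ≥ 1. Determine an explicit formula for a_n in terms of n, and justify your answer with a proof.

a_n = (-2)^(n - 1) - 3·5^n

Computing the first terms: a_1 = -14, a_2 = -77, a_3 = -371. This suggests a_n = (-2)^(n - 1) - 3·5^n.
When n = 1: the formula gives -14 = -14 = a_1.
Inductive step: assume the claim holds for n = i, so a_i = (-2)^(i - 1) - 3·5^i.
Then a_{i+1} = -2·a_i - 21·5^i = -2·((-2)^(i - 1) - 3·5^i) - 21·5^i = (-2)^i - 3·5^(i + 1) = (-2)^((i+1) - 1) - 3·5^(i+1),
which is the claimed formula at n = i+1.
By the principle of mathematical induction, the result holds for all n ≥ 1.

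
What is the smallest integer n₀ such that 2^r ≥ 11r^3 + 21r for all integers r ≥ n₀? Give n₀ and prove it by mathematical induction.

n₀ = 16

At r = 15: 32768 < 37440, so the inequality fails and n₀ ≥ 16. We prove 2^r ≥ 11r^3 + 21r for all r ≥ 16.
Base case (r = 16): 2^r = 65536 and 11r^3 + 21r = 45392, so 65536 ≥ 45392.
Suppose the result is true for r = j, so 2^j ≥ 11j^3 + 21j.
Then 2^(j + 1) = 2·(2^j) ≥ 2·(11j^3 + 21j).
Also, for j ≥ 16 we have 2·(11j^3 + 21j) ≥ 11(j+1)^3 + 21(j+1), since 2·(11j^3 + 21j) − (11(j+1)^3 + 21(j+1)) = 11j^3 - 33j^2 - 12j - 32, which is nonnegative for all j ≥ 16.
Combining, 2^(j + 1) ≥ 11(j+1)^3 + 21(j+1).
Hence, by induction on r, the claim holds for every r ≥ 16.
Hence the smallest such n₀ is 16.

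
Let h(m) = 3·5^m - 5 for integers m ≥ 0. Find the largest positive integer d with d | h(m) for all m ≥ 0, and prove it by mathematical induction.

d = 2

Computing the first values: h(0) = -2 and h(1) = 10; gcd(-2, 10) = 2, so d ≤ 2.
We prove 2 | 3·5^m - 5 for all m ≥ 0 by induction on m.
For the base case m = 0: h(0) = -2 = 2·(-1), so 2 | h(0).
For the inductive step, assume it holds for an arbitrary k ≥ 0, i.e. 2 | h(k). Then
h(k+1) = 3·5^(k+1) - 5 = 5·(3·5^k - 5) + 20 = 5·h(k) + 20. The first term is divisible by 2 by the inductive hypothesis, and 20 is divisible by 2. Hence 2 | h(k+1).
This completes the induction.
Therefore the largest such d is 2.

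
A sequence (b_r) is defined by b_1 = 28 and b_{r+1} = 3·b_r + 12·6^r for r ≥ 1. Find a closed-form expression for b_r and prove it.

Computing the first terms: b_1 = 28, b_2 = 156, b_3 = 900. This suggests b_r = 4·3^(r - 1) + 4·6^r.
Base case (r = 1): the formula gives 28 = 28 = b_1.
Inductive step: suppose the statement holds for some m ≥ 1, so b_m = 4·3^(m - 1) + 4·6^m.
Then b_{m+1} = 3·b_m + 12·6^m = 3·(4·3^(m - 1) + 4·6^m) + 12·6^m = 4·3^m + 4·6^(m + 1) = 4·3^((m+1) - 1) + 4·6^(m+1),
which is the claimed formula at r = m+1.
By induction, the statement is established for all r ≥ 1.

b_r = 4·3^(r - 1) + 4·6^r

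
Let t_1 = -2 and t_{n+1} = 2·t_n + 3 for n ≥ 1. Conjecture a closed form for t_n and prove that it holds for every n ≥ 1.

t_n = 2^(n - 1) - 3

Computing the first terms: t_1 = -2, t_2 = -1, t_3 = 1. This suggests t_n = 2^(n - 1) - 3.
When n = 1: the formula gives -2 = -2 = t_1.
Inductive step: assume the claim holds for n = i, so t_i = 2^(i - 1) - 3.
Then t_{i+1} = 2·t_i + 3 = 2·(2^(i - 1) - 3) + 3 = 2^i - 3 = 2^((i+1) - 1) - 3,
which is the claimed formula at n = i+1.
This completes the induction.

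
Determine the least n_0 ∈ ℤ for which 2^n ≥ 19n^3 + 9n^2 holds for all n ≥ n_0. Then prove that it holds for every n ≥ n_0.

n_0 = 17

At n = 16: 65536 < 80128, so the inequality fails and n_0 ≥ 17. We prove 2^n ≥ 19n^3 + 9n^2 for all n ≥ 17.
Base step (n = 17): 2^n = 131072 and 19n^3 + 9n^2 = 95948, so 131072 ≥ 95948.
For the inductive step, assume it holds for an arbitrary k ≥ 17, so 2^k ≥ 19k^3 + 9k^2.
Then 2^(k + 1) = 2·(2^k) ≥ 2·(19k^3 + 9k^2).
Also, for k ≥ 17 we have 2·(19k^3 + 9k^2) ≥ 19(k+1)^3 + 9(k+1)^2, since 2·(19k^3 + 9k^2) − (19(k+1)^3 + 9(k+1)^2) = 19k^3 - 48k^2 - 75k - 28, which is nonnegative for all k ≥ 17.
Combining, 2^(k + 1) ≥ 19(k+1)^3 + 9(k+1)^2.
By induction, the statement is established for all n ≥ 17.
Hence the smallest such n_0 is 17.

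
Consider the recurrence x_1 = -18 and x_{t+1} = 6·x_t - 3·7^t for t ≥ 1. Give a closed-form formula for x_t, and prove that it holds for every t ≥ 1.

Computing the first terms: x_1 = -18, x_2 = -129, x_3 = -921. This suggests x_t = 3·6^(t - 1) - 3·7^t.
For the base case t = 1: the formula gives -18 = -18 = x_1.
Suppose the result is true for t = r, so x_r = 3·6^(r - 1) - 3·7^r.
Then x_{r+1} = 6·x_r - 3·7^r = 6·(3·6^(r - 1) - 3·7^r) - 3·7^r = 3·6^r - 3·7^(r + 1) = 3·6^((r+1) - 1) - 3·7^(r+1),
which is the claimed formula at t = r+1.
By induction, the statement is established for all t ≥ 1.

x_t = 3·6^(t - 1) - 3·7^t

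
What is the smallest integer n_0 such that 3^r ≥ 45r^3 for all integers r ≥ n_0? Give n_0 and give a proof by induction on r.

At r = 9: 19683 < 32805, so the inequality fails and n_0 ≥ 10. We prove 3^r ≥ 45r^3 for all r ≥ 10.
For the base case r = 10: 3^r = 59049 and 45r^3 = 45000, so 59049 ≥ 45000.
Inductive step: suppose the statement holds for some p ≥ 10, so 3^p ≥ 45p^3.
Then 3^(p + 1) = 3·(3^p) ≥ 3·(45p^3).
Also, for p ≥ 10 we have 3·(45p^3) ≥ 45(p+1)^3, since 3 ≥ (1 + 1/p)^3 for all p ≥ 10.
Combining, 3^(p + 1) ≥ 45(p+1)^3.
By induction, the statement is established for all r ≥ 10.
Hence the smallest such n_0 is 10.

n_0 = 10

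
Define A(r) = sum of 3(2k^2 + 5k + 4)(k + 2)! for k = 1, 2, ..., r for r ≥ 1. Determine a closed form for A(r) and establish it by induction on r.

We claim A(r) = (6r + 3)(r + 3)! - 18 for all r ≥ 1.
Base step (r = 1): A(1) = 198, and the closed form gives 198. They agree.
Inductive step: suppose the statement holds for some k ≥ 1, so A(k) = (6k + 3)(k + 3)! - 18.
Then A(k+1) = A(k) + (3(2k^2 + 9k + 11)(k + 3)!) = ((6k + 3)(k + 3)! - 18) + (3(2k^2 + 9k + 11)(k + 3)!).
Simplifying, A(k+1) = (6(k+1) + 3)((k+1) + 3)! - 18,
which is the closed form with r = k+1.
Hence, by induction on r, the claim holds for every r ≥ 1.

A(r) = (6r + 3)(r + 3)! - 18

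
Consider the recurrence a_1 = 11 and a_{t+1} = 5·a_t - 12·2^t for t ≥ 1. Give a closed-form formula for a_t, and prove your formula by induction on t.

Computing the first terms: a_1 = 11, a_2 = 31, a_3 = 107. This suggests a_t = 2^(t + 2) + 3·5^(t - 1).
Base step (t = 1): the formula gives 11 = 11 = a_1.
For the inductive step, assume it holds for an arbitrary r ≥ 1, so a_r = 2^(r + 2) + 3·5^(r - 1).
Then a_{r+1} = 5·a_r - 12·2^r = 5·(2^(r + 2) + 3·5^(r - 1)) - 12·2^r = 2^(r + 3) + 3·5^r = 2^((r+1) + 2) + 3·5^((r+1) - 1),
which is the claimed formula at t = r+1.
By induction, the statement is established for all t ≥ 1.

a_t = 2^(t + 2) + 3·5^(t - 1)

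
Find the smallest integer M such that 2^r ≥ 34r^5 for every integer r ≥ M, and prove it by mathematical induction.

M = 30

At r = 29: 536870912 < 697379066, so the inequality fails and M ≥ 30. We prove 2^r ≥ 34r^5 for all r ≥ 30.
When r = 30: 2^r = 1073741824 and 34r^5 = 826200000, so 1073741824 ≥ 826200000.
Inductive step: suppose the statement holds for some p ≥ 30, so 2^p ≥ 34p^5.
Then 2^(p + 1) = 2·(2^p) ≥ 2·(34p^5).
Also, for p ≥ 30 we have 2·(34p^5) ≥ 34(p+1)^5, since 2 ≥ (1 + 1/p)^5 for all p ≥ 30.
Combining, 2^(p + 1) ≥ 34(p+1)^5.
By the principle of mathematical induction, the result holds for all r ≥ 30.
Hence the smallest such M is 30.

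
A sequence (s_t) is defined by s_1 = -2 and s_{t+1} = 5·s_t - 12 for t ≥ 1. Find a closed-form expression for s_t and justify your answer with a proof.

s_t = -5^t + 3

Computing the first terms: s_1 = -2, s_2 = -22, s_3 = -122. This suggests s_t = -5^t + 3.
For the base case t = 1: the formula gives -2 = -2 = s_1.
For the inductive step, assume it holds for an arbitrary m ≥ 1, so s_m = -5^m + 3.
Then s_{m+1} = 5·s_m - 12 = 5·(-5^m + 3) - 12 = -5^(m + 1) + 3,
which is the claimed formula at t = m+1.
This completes the induction.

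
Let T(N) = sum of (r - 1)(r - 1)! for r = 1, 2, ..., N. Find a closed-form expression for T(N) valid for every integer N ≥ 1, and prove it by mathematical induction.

We claim T(N) = N! - 1 for all N ≥ 1.
Base step (N = 1): T(1) = 0, and the closed form gives 0. They agree.
For the inductive step, assume it holds for an arbitrary r ≥ 1, so T(r) = r! - 1.
Then T(r+1) = T(r) + (r·r!) = (r! - 1) + (r·r!).
Simplifying, T(r+1) = (r+1)! - 1,
which is the closed form with N = r+1.
By the principle of mathematical induction, the result holds for all N ≥ 1.

T(N) = N! - 1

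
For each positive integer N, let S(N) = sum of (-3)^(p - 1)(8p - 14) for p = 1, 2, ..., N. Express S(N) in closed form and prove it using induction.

S(N) = (-3)^N(-2N + 3) - 3

We claim S(N) = (-3)^N(-2N + 3) - 3 for all N ≥ 1.
Base step (N = 1): S(1) = -6, and the closed form gives -6. They agree.
Suppose the result is true for N = p, so S(p) = (-3)^p(-2p + 3) - 3.
Then S(p+1) = S(p) + ((-3)^p(8p - 6)) = ((-3)^p(-2p + 3) - 3) + ((-3)^p(8p - 6)).
Simplifying, S(p+1) = 6(-3)^p·p - 3(-3)^p - 3 = (-3)^(p+1)(-2(p+1) + 3) - 3,
which is the closed form with N = p+1.
Hence, by induction on N, the claim holds for every N ≥ 1.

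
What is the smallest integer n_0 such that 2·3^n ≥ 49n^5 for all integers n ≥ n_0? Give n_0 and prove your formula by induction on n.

n_0 = 16

At n = 15: 28697814 < 37209375, so the inequality fails and n_0 ≥ 16. We prove 2·3^n ≥ 49n^5 for all n ≥ 16.
Base case (n = 16): 2·3^n = 86093442 and 49n^5 = 51380224, so 86093442 ≥ 51380224.
Inductive step: assume the claim holds for n = j, so 2·3^j ≥ 49j^5.
Then 2·3^(j + 1) = 3·(2·3^j) ≥ 3·(49j^5).
Also, for j ≥ 16 we have 3·(49j^5) ≥ 49(j+1)^5, since 3 ≥ (1 + 1/j)^5 for all j ≥ 16.
Combining, 2·3^(j + 1) ≥ 49(j+1)^5.
Hence, by induction on n, the claim holds for every n ≥ 16.
Hence the smallest such n_0 is 16.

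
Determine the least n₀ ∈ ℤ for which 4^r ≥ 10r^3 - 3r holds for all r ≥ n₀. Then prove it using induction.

n₀ = 6

At r = 5: 1024 < 1235, so the inequality fails and n₀ ≥ 6. We prove 4^r ≥ 10r^3 - 3r for all r ≥ 6.
Base step (r = 6): 4^r = 4096 and 10r^3 - 3r = 2142, so 4096 ≥ 2142.
Inductive step: assume the claim holds for r = j, so 4^j ≥ 10j^3 - 3j.
Then 4^(j + 1) = 4·(4^j) ≥ 4·(10j^3 - 3j).
Also, for j ≥ 6 we have 4·(10j^3 - 3j) ≥ 10(j+1)^3 - 3(j+1), since 4·(10j^3 - 3j) − (10(j+1)^3 - 3(j+1)) = 30j^3 - 30j^2 - 39j - 7, which is nonnegative for all j ≥ 6.
Combining, 4^(j + 1) ≥ 10(j+1)^3 - 3(j+1).
By induction, the statement is established for all r ≥ 6.
Hence the smallest such n₀ is 6.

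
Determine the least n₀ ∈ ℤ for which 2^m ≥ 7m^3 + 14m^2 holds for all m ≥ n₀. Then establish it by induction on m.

n₀ = 15

At m = 14: 16384 < 21952, so the inequality fails and n₀ ≥ 15. We prove 2^m ≥ 7m^3 + 14m^2 for all m ≥ 15.
When m = 15: 2^m = 32768 and 7m^3 + 14m^2 = 26775, so 32768 ≥ 26775.
Suppose the result is true for m = k, so 2^k ≥ 7k^3 + 14k^2.
Then 2^(k + 1) = 2·(2^k) ≥ 2·(7k^3 + 14k^2).
Also, for k ≥ 15 we have 2·(7k^3 + 14k^2) ≥ 7(k+1)^3 + 14(k+1)^2, since 2·(7k^3 + 14k^2) − (7(k+1)^3 + 14(k+1)^2) = 7k^3 - 7k^2 - 49k - 21, which is nonnegative for all k ≥ 15.
Combining, 2^(k + 1) ≥ 7(k+1)^3 + 14(k+1)^2.
Hence, by induction on m, the claim holds for every m ≥ 15.
Hence the smallest such n₀ is 15.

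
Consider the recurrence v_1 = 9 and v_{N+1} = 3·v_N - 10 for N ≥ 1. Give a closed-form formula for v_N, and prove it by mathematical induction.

Computing the first terms: v_1 = 9, v_2 = 17, v_3 = 41. This suggests v_N = 4·3^(N - 1) + 5.
For the base case N = 1: the formula gives 9 = 9 = v_1.
For the inductive step, assume it holds for an arbitrary m ≥ 1, so v_m = 4·3^(m - 1) + 5.
Then v_{m+1} = 3·v_m - 10 = 3·(4·3^(m - 1) + 5) - 10 = 4·3^m + 5 = 4·3^((m+1) - 1) + 5,
which is the claimed formula at N = m+1.
By the principle of mathematical induction, the result holds for all N ≥ 1.

v_N = 4·3^(N - 1) + 5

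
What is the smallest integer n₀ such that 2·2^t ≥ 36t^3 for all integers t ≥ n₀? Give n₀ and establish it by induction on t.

At t = 16: 131072 < 147456, so the inequality fails and n₀ ≥ 17. We prove 2·2^t ≥ 36t^3 for all t ≥ 17.
Base case (t = 17): 2·2^t = 262144 and 36t^3 = 176868, so 262144 ≥ 176868.
Suppose the result is true for t = p, so 2·2^p ≥ 36p^3.
Then 2·2^(p + 1) = 2·(2·2^p) ≥ 2·(36p^3).
Also, for p ≥ 17 we have 2·(36p^3) ≥ 36(p+1)^3, since 2 ≥ (1 + 1/p)^3 for all p ≥ 17.
Combining, 2·2^(p + 1) ≥ 36(p+1)^3.
This completes the induction.
Hence the smallest such n₀ is 17.

n₀ = 17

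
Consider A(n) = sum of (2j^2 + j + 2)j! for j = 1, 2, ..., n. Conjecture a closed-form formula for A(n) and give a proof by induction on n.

A(n) = (2n + 1)(n + 1)! - 1

We claim A(n) = (2n + 1)(n + 1)! - 1 for all n ≥ 1.
Base step (n = 1): A(1) = 5, and the closed form gives 5. They agree.
Inductive step: suppose the statement holds for some j ≥ 1, so A(j) = (2j + 1)(j + 1)! - 1.
Then A(j+1) = A(j) + ((2j^2 + 5j + 5)(j + 1)!) = ((2j + 1)(j + 1)! - 1) + ((2j^2 + 5j + 5)(j + 1)!).
Simplifying, A(j+1) = (2(j+1) + 1)((j+1) + 1)! - 1,
which is the closed form with n = j+1.
By induction, the statement is established for all n ≥ 1.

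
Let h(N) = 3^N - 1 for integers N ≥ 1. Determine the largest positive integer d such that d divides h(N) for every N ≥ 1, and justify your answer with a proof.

d = 2

Computing the first values: h(1) = 2 and h(2) = 8; gcd(2, 8) = 2, so d ≤ 2.
We prove 2 | 3^N - 1 for all N ≥ 1 by induction on N.
Base case (N = 1): h(1) = 2 = 2·(1), so 2 | h(1).
Suppose the result is true for N = r, i.e. 2 | h(r). Then
3^{r+1} − 1^{r+1} = 3·3^r − 1·1^r = 3·(3^r − 1^r) + (2)·1^r. The first term is divisible by 2 by the inductive hypothesis, and the second term (2)·1^r is divisible by 2 since 2 | 2. Hence 2 | h(r+1).
This completes the induction.
Therefore the largest such d is 2.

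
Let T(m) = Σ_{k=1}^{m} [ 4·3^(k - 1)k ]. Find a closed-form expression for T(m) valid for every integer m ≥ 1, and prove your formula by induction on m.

We claim T(m) = 3^m(2m - 1) + 1 for all m ≥ 1.
Base step (m = 1): T(1) = 4, and the closed form gives 4. They agree.
Inductive step: suppose the statement holds for some k ≥ 1, so T(k) = 3^k(2k - 1) + 1.
Then T(k+1) = T(k) + (4·3^k(k + 1)) = (3^k(2k - 1) + 1) + (4·3^k(k + 1)).
Simplifying, T(k+1) = 6·3^k·k + 3·3^k + 1 = 3^(k+1)(2(k+1) - 1) + 1,
which is the closed form with m = k+1.
By the principle of mathematical induction, the result holds for all m ≥ 1.

T(m) = 3^m(2m - 1) + 1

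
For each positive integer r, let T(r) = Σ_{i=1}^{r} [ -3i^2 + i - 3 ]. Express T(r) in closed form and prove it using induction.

We claim T(r) = -r(r^2 + r + 3) for all r ≥ 1.
Base case (r = 1): T(1) = -5, and the closed form gives -5. They agree.
For the inductive step, assume it holds for an arbitrary i ≥ 1, so T(i) = i(-i^2 - i - 3).
Then T(i+1) = T(i) + (i - 3(i + 1)^2 - 2) = (i(-i^2 - i - 3)) + (i - 3(i + 1)^2 - 2).
Simplifying, T(i+1) = -(i + 1)(i^2 + 3i + 5) = -(i+1)((i+1)^2 + (i+1) + 3),
which is the closed form with r = i+1.
This completes the induction.

T(r) = -r(r^2 + r + 3)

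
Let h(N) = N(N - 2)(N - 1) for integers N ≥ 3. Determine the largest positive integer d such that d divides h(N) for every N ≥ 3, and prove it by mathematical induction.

Computing the first values: h(3) = 6 and h(4) = 24; gcd(6, 24) = 6, so d ≤ 6.
We prove 6 | N(N - 2)(N - 1) for all N ≥ 3 by induction on N.
When N = 3: h(3) = 6 = 6·(1), so 6 | h(3).
Inductive step: assume the claim holds for N = k, i.e. 6 | h(k). Then
h(k+1) − h(k) = (k-1)·k·(k+1) − (k-2)·(k-1)·k = (k-1)·k·[(k+1) − (k-2)] = 3·(k-1)·k. The product of 2 consecutive integers is divisible by (2)! = 2, so h(k+1) − h(k) is divisible by 3·2 = 6. By the inductive hypothesis 6 | h(k), hence 6 | h(k+1).
By induction, the statement is established for all N ≥ 3.
Therefore the largest such d is 6.

d = 6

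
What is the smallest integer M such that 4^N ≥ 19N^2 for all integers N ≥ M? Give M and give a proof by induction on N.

M = 5

At N = 4: 256 < 304, so the inequality fails and M ≥ 5. We prove 4^N ≥ 19N^2 for all N ≥ 5.
When N = 5: 4^N = 1024 and 19N^2 = 475, so 1024 ≥ 475.
Inductive step: suppose the statement holds for some r ≥ 5, so 4^r ≥ 19r^2.
Then 4^(r + 1) = 4·(4^r) ≥ 4·(19r^2).
Also, for r ≥ 5 we have 4·(19r^2) ≥ 19(r+1)^2, since 4 ≥ (1 + 1/r)^2 for all r ≥ 5.
Combining, 4^(r + 1) ≥ 19(r+1)^2.
This completes the induction.
Hence the smallest such M is 5.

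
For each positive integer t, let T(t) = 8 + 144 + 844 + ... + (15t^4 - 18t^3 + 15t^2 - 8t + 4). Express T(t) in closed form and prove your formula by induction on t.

We claim T(t) = t(3t^4 + 3t^3 + t^2 - t + 2) for all t ≥ 1.
For the base case t = 1: T(1) = 8, and the closed form gives 8. They agree.
For the inductive step, assume it holds for an arbitrary p ≥ 1, so T(p) = p(3p^4 + 3p^3 + p^2 - p + 2).
Then T(p+1) = T(p) + (15p^4 + 42p^3 + 51p^2 + 28p + 8) = (p(3p^4 + 3p^3 + p^2 - p + 2)) + (15p^4 + 42p^3 + 51p^2 + 28p + 8).
Simplifying, T(p+1) = (p + 1)(3p^4 + 15p^3 + 28p^2 + 22p + 8) = (p+1)(3(p+1)^4 + 3(p+1)^3 + (p+1)^2 - (p+1) + 2),
which is the closed form with t = p+1.
Hence, by induction on t, the claim holds for every t ≥ 1.

T(t) = t(3t^4 + 3t^3 + t^2 - t + 2)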